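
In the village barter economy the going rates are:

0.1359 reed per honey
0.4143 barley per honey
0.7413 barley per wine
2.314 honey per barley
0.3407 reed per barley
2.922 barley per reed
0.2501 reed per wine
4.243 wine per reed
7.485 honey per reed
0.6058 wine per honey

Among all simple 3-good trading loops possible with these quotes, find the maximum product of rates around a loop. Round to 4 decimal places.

wine→reed→honey→wine: 0.2501 × 7.485 × 0.6058 = 1.13406
wine→barley→reed→wine: 0.7413 × 0.3407 × 4.243 = 1.07162
reed→honey→barley→reed: 7.485 × 0.4143 × 0.3407 = 1.05652
wine→barley→honey→wine: 0.7413 × 2.314 × 0.6058 = 1.03917
reed→barley→honey→reed: 2.922 × 2.314 × 0.1359 = 0.91889
Maximum is wine→reed→honey→wine at 1.1341; arbitrage exists.

1.1341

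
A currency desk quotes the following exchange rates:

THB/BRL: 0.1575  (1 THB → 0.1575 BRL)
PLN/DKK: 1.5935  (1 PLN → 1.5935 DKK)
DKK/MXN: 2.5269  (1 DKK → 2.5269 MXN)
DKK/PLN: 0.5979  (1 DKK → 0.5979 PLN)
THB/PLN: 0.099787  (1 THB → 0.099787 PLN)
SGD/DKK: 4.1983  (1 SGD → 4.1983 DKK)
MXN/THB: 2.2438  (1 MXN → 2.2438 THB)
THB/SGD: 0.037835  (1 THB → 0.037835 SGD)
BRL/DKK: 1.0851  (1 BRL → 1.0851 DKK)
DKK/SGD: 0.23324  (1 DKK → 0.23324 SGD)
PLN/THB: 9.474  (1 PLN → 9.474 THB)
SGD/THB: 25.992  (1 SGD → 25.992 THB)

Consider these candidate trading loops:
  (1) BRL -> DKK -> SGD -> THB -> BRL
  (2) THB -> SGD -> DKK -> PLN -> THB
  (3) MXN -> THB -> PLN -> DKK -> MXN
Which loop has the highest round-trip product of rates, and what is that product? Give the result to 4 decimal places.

(1) 1.0851 × 0.23324 × 25.992 × 0.1575 = 1.03608
(2) 0.037835 × 4.1983 × 0.5979 × 9.474 = 0.89977
(3) 2.2438 × 0.099787 × 1.5935 × 2.5269 = 0.90157
Highest is cycle (1) at 1.0361 (>1, arbitrage).

1.0361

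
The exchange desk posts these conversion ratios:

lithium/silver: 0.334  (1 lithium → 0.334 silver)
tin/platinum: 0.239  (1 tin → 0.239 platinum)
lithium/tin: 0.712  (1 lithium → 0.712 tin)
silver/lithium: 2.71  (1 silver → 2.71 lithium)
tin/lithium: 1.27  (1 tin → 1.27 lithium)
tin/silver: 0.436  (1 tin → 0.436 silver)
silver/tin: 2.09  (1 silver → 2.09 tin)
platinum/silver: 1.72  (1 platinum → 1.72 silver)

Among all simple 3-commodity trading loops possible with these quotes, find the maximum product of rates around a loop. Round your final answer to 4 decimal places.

0.8865

tin→lithium→silver→tin: 1.27 × 0.334 × 2.09 = 0.88654
tin→platinum→silver→tin: 0.239 × 1.72 × 2.09 = 0.85916
tin→silver→lithium→tin: 0.436 × 2.71 × 0.712 = 0.84127
Maximum is tin→lithium→silver→tin at 0.8865; no arbitrage — every cycle loses value.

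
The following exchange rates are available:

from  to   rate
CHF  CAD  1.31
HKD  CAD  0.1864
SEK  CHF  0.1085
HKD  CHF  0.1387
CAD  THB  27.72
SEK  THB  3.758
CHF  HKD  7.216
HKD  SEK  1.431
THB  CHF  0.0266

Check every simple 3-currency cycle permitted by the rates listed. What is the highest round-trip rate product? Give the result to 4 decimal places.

CHF→HKD→SEK→CHF: 7.216 × 1.431 × 0.1085 = 1.12038
THB→CHF→CAD→THB: 0.0266 × 1.31 × 27.72 = 0.96593
Maximum is CHF→HKD→SEK→CHF at 1.1204; arbitrage exists.

1.1204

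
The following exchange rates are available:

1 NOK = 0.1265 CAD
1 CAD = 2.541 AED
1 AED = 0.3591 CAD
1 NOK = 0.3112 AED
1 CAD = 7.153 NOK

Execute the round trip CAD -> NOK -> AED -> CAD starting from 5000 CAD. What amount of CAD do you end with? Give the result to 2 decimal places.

3996.81

5000 CAD × 7.153 = 35765 NOK
35765 NOK × 0.3112 = 11130.068 AED
11130.068 AED × 0.3591 = 3996.8074188 CAD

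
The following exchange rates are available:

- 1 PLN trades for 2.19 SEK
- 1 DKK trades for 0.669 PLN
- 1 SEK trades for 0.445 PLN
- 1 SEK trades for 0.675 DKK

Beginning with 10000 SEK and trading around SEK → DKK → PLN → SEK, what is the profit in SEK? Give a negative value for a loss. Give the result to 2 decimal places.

10000 SEK × 0.675 = 6750 DKK
6750 DKK × 0.669 = 4515.75 PLN
4515.75 PLN × 2.19 = 9889.4925 SEK
Net change: 9889.4925 − 10000 = -110.5075 SEK

-110.51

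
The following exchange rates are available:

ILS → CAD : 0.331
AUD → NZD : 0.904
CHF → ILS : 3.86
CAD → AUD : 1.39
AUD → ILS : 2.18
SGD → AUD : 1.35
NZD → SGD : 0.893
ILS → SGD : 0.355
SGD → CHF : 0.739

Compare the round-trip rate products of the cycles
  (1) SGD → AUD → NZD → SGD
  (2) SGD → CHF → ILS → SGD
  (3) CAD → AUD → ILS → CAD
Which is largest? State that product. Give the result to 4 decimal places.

1.0898

(1) 1.35 × 0.904 × 0.893 = 1.08982
(2) 0.739 × 3.86 × 0.355 = 1.01265
(3) 1.39 × 2.18 × 0.331 = 1.00300
Highest is cycle (1) at 1.0898 (>1, arbitrage).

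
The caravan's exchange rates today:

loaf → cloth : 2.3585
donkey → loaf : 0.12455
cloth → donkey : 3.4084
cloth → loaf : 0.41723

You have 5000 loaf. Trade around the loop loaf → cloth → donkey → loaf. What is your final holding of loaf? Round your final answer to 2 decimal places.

5000 loaf × 2.3585 = 11792.5 cloth
11792.5 cloth × 3.4084 = 40193.557 donkey
40193.557 donkey × 0.12455 = 5006.10752435 loaf

5006.11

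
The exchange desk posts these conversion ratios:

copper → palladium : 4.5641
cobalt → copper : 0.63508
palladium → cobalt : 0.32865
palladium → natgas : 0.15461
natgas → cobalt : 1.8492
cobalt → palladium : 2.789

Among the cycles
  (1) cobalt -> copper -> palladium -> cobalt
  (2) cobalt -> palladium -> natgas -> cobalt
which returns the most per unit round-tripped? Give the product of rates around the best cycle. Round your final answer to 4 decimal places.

0.9526

(1) 0.63508 × 4.5641 × 0.32865 = 0.95261
(2) 2.789 × 0.15461 × 1.8492 = 0.79739
Highest is cycle (1) at 0.9526 (≤1, no arbitrage).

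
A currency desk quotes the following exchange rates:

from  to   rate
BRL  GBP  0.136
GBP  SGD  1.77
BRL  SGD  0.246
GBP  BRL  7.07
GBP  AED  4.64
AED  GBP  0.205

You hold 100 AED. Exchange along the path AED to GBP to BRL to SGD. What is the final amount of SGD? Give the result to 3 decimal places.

100 AED × 0.205 = 20.5 GBP
20.5 GBP × 7.07 = 144.935 BRL
144.935 BRL × 0.246 = 35.65401 SGD

35.654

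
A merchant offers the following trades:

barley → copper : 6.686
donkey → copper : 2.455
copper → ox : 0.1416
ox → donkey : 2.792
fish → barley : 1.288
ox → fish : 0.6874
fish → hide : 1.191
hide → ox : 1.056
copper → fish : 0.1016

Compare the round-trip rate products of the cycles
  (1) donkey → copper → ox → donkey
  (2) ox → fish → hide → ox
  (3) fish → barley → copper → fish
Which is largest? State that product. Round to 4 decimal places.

0.9706

(1) 2.455 × 0.1416 × 2.792 = 0.97058
(2) 0.6874 × 1.191 × 1.056 = 0.86454
(3) 1.288 × 6.686 × 0.1016 = 0.87494
Highest is cycle (1) at 0.9706 (≤1, no arbitrage).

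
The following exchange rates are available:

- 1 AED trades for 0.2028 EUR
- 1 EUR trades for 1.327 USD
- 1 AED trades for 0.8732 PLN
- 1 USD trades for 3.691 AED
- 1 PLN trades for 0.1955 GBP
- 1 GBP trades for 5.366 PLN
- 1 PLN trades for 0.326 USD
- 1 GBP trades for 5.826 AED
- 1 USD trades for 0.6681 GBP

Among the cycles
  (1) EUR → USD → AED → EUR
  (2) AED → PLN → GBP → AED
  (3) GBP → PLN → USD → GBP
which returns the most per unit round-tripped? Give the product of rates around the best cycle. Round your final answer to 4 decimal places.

(1) 1.327 × 3.691 × 0.2028 = 0.99331
(2) 0.8732 × 0.1955 × 5.826 = 0.99456
(3) 5.366 × 0.326 × 0.6681 = 1.16872
Highest is cycle (3) at 1.1687 (>1, arbitrage).

1.1687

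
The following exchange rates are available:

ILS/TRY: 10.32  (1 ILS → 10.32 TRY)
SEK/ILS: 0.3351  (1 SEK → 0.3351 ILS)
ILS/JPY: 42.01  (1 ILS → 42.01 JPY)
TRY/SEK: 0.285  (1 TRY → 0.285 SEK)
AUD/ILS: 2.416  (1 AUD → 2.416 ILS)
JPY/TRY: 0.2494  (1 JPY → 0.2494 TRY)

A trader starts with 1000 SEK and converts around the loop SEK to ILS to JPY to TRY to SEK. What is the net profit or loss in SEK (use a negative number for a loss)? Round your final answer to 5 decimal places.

0.61825

1000 SEK × 0.3351 = 335.1 ILS
335.1 ILS × 42.01 = 14077.551 JPY
14077.551 JPY × 0.2494 = 3510.9412194 TRY
3510.9412194 TRY × 0.285 = 1000.618247529 SEK
Net change: 1000.618247529 − 1000 = 0.618247529 SEK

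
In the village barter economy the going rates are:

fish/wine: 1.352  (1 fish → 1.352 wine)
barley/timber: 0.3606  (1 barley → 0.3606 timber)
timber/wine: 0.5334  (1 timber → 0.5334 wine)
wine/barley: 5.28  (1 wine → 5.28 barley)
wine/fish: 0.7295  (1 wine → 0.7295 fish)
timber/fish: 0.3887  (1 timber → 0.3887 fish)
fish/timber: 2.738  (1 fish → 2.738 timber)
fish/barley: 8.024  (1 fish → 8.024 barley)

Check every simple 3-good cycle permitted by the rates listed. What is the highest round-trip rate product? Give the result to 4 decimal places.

1.1247

fish→barley→timber→fish: 8.024 × 0.3606 × 0.3887 = 1.12469
wine→fish→timber→wine: 0.7295 × 2.738 × 0.5334 = 1.06540
wine→barley→timber→wine: 5.28 × 0.3606 × 0.5334 = 1.01558
Maximum is fish→barley→timber→fish at 1.1247; arbitrage exists.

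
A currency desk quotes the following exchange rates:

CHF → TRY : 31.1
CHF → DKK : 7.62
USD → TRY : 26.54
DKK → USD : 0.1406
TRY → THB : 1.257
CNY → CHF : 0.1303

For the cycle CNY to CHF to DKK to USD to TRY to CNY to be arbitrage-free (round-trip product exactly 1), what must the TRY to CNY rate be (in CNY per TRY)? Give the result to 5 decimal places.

0.26991

Known legs of the cycle: 0.1303 × 7.62 × 0.1406 × 26.54 = 3.704977938264
For no arbitrage the full-cycle product must be 1, so the missing rate is 1 / 3.704977938264 ≈ 0.2699071.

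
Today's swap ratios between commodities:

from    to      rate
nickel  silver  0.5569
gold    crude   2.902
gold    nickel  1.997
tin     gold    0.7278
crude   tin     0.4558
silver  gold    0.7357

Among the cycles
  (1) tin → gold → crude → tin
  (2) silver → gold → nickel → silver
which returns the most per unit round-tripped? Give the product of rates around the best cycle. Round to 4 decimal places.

0.9627

(1) 0.7278 × 2.902 × 0.4558 = 0.96268
(2) 0.7357 × 1.997 × 0.5569 = 0.81819
Highest is cycle (1) at 0.9627 (≤1, no arbitrage).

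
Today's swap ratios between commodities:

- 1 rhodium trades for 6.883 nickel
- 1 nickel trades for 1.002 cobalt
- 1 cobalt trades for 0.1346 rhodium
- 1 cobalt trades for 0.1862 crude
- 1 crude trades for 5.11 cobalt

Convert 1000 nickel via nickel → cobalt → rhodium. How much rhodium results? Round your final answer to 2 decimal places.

134.87

1000 nickel × 1.002 = 1002 cobalt
1002 cobalt × 0.1346 = 134.8692 rhodium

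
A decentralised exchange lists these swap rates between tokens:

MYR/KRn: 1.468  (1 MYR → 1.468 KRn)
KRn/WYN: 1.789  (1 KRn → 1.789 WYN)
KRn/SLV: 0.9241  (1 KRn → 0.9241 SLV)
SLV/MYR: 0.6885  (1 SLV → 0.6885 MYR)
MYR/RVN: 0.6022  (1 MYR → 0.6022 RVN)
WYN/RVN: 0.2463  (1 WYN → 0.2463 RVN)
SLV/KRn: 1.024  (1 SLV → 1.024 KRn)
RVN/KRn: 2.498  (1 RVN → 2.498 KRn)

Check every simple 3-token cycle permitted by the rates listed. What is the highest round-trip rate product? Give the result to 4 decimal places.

RVN→KRn→WYN→RVN: 2.498 × 1.789 × 0.2463 = 1.10070
SLV→MYR→KRn→SLV: 0.6885 × 1.468 × 0.9241 = 0.93400
Maximum is RVN→KRn→WYN→RVN at 1.1007; arbitrage exists.

1.1007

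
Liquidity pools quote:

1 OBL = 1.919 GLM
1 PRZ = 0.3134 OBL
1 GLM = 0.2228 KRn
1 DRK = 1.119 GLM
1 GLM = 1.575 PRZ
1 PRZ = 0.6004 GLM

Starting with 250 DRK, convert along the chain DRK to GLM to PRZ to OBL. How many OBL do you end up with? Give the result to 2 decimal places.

138.09

250 DRK × 1.119 = 279.75 GLM
279.75 GLM × 1.575 = 440.60625 PRZ
440.60625 PRZ × 0.3134 = 138.08599875 OBL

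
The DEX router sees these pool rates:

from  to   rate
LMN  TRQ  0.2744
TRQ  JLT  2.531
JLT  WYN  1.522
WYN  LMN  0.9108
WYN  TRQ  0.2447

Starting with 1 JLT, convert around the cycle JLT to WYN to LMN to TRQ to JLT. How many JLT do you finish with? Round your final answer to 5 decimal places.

0.96275

1 JLT × 1.522 = 1.522 WYN
1.522 WYN × 0.9108 = 1.3862376 LMN
1.3862376 LMN × 0.2744 = 0.38038359744 TRQ
0.38038359744 TRQ × 2.531 = 0.96275088512064 JLT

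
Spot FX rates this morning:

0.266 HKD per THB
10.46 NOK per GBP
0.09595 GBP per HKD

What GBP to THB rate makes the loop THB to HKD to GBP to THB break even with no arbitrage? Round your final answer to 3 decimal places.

39.181

Known legs of the cycle: 0.266 × 0.09595 = 0.0255227
For no arbitrage the full-cycle product must be 1, so the missing rate is 1 / 0.0255227 ≈ 39.18081.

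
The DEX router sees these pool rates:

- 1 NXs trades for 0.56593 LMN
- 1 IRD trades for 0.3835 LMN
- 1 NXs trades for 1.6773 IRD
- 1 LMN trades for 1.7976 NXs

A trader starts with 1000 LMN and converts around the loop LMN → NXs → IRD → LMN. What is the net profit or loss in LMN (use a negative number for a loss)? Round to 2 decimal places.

1000 LMN × 1.7976 = 1797.6 NXs
1797.6 NXs × 1.6773 = 3015.11448 IRD
3015.11448 IRD × 0.3835 = 1156.29640308 LMN
Net change: 1156.29640308 − 1000 = 156.29640308 LMN

156.30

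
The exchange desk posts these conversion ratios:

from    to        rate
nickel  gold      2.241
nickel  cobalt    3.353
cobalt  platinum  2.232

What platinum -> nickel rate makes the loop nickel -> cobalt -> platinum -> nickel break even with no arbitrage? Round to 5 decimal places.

0.13362

Known legs of the cycle: 3.353 × 2.232 = 7.483896
For no arbitrage the full-cycle product must be 1, so the missing rate is 1 / 7.483896 ≈ 0.1336202.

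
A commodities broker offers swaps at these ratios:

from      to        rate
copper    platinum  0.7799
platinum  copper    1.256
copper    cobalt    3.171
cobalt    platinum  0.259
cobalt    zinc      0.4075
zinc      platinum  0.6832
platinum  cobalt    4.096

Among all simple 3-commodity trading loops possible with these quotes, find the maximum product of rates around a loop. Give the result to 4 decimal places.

1.1403

zinc→platinum→cobalt→zinc: 0.6832 × 4.096 × 0.4075 = 1.14034
copper→cobalt→platinum→copper: 3.171 × 0.259 × 1.256 = 1.03154
Maximum is zinc→platinum→cobalt→zinc at 1.1403; arbitrage exists.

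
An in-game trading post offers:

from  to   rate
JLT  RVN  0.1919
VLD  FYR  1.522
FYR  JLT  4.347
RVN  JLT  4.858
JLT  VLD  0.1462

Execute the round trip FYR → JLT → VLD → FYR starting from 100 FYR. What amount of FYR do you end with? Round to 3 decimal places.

96.728

100 FYR × 4.347 = 434.7 JLT
434.7 JLT × 0.1462 = 63.55314 VLD
63.55314 VLD × 1.522 = 96.72787908 FYR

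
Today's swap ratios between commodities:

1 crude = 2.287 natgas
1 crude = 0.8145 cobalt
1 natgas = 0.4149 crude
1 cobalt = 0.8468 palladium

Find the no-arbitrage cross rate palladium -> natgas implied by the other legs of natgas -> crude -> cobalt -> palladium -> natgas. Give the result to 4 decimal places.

Known legs of the cycle: 0.4149 × 0.8145 × 0.8468 = 0.28616424714
For no arbitrage the full-cycle product must be 1, so the missing rate is 1 / 0.28616424714 ≈ 3.494497.

3.4945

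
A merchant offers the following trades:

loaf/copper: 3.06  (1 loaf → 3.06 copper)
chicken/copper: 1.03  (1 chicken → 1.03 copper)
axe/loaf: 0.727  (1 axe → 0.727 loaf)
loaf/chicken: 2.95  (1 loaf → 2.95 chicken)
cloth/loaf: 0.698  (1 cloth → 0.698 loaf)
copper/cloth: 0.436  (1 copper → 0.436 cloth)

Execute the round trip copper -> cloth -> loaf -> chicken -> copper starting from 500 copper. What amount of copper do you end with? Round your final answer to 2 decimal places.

500 copper × 0.436 = 218 cloth
218 cloth × 0.698 = 152.164 loaf
152.164 loaf × 2.95 = 448.8838 chicken
448.8838 chicken × 1.03 = 462.350314 copper

462.35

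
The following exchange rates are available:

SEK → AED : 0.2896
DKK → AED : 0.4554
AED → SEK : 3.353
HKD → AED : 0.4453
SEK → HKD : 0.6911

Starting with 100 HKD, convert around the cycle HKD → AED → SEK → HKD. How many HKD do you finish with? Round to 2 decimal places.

100 HKD × 0.4453 = 44.53 AED
44.53 AED × 3.353 = 149.30909 SEK
149.30909 SEK × 0.6911 = 103.187512099 HKD

103.19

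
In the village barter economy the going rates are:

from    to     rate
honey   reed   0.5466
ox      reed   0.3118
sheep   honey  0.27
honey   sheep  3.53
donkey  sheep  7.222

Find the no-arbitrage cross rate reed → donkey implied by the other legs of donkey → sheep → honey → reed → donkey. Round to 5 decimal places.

Known legs of the cycle: 7.222 × 0.27 × 0.5466 = 1.065837204
For no arbitrage the full-cycle product must be 1, so the missing rate is 1 / 1.065837204 ≈ 0.9382296.

0.93823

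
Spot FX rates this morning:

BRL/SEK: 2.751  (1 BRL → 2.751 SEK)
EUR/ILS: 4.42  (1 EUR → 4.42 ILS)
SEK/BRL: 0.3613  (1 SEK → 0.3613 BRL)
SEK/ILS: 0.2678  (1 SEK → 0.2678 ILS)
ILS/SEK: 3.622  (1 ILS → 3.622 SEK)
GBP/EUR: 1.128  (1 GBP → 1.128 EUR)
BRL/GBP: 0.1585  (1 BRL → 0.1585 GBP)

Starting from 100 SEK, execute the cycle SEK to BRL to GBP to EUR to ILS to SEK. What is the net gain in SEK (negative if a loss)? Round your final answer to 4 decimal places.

3.4135

100 SEK × 0.3613 = 36.13 BRL
36.13 BRL × 0.1585 = 5.726605 GBP
5.726605 GBP × 1.128 = 6.45961044 EUR
6.45961044 EUR × 4.42 = 28.5514781448 ILS
28.5514781448 ILS × 3.622 = 103.4134538404656 SEK
Net change: 103.4134538404656 − 100 = 3.4134538404656 SEK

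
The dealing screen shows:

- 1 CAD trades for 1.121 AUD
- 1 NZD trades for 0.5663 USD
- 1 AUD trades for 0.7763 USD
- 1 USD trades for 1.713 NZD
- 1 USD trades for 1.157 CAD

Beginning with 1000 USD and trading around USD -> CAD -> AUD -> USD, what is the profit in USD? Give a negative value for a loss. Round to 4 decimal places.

6.8588

1000 USD × 1.157 = 1157 CAD
1157 CAD × 1.121 = 1296.997 AUD
1296.997 AUD × 0.7763 = 1006.8587711 USD
Net change: 1006.8587711 − 1000 = 6.8587711 USD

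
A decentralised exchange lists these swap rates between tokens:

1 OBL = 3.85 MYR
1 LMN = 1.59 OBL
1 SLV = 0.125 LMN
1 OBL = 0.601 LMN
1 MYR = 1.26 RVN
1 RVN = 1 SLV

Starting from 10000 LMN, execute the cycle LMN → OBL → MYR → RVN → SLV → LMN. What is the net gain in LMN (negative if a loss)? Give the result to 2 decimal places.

-358.64

10000 LMN × 1.59 = 15900 OBL
15900 OBL × 3.85 = 61215 MYR
61215 MYR × 1.26 = 77130.9 RVN
77130.9 RVN × 1 = 77130.9 SLV
77130.9 SLV × 0.125 = 9641.3625 LMN
Net change: 9641.3625 − 10000 = -358.6375 LMN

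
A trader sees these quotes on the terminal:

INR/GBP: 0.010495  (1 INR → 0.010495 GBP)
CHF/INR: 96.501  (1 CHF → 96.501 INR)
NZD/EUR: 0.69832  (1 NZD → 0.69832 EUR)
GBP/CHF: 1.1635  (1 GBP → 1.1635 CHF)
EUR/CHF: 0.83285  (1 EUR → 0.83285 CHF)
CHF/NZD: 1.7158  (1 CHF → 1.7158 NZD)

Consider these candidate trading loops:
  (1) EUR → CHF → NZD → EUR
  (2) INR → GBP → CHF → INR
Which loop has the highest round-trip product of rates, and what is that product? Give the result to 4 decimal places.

(1) 0.83285 × 1.7158 × 0.69832 = 0.99790
(2) 0.010495 × 1.1635 × 96.501 = 1.17837
Highest is cycle (2) at 1.1784 (>1, arbitrage).

1.1784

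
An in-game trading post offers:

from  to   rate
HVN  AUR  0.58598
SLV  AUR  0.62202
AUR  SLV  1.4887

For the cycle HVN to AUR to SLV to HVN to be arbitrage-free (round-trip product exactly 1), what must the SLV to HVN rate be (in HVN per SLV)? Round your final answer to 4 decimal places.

1.1463

Known legs of the cycle: 0.58598 × 1.4887 = 0.872348426
For no arbitrage the full-cycle product must be 1, so the missing rate is 1 / 0.872348426 ≈ 1.146331.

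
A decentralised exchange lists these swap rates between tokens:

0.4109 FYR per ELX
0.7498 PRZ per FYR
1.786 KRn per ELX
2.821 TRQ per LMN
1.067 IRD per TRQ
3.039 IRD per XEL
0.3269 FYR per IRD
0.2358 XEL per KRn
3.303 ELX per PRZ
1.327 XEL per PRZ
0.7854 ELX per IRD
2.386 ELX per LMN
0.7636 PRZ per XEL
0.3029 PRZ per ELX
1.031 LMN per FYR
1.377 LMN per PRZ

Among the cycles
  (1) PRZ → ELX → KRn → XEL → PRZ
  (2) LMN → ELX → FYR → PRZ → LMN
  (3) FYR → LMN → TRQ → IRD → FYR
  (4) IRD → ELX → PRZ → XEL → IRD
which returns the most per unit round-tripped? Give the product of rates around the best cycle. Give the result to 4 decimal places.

1.0622

(1) 3.303 × 1.786 × 0.2358 × 0.7636 = 1.06218
(2) 2.386 × 0.4109 × 0.7498 × 1.377 = 1.01225
(3) 1.031 × 2.821 × 1.067 × 0.3269 = 1.01447
(4) 0.7854 × 0.3029 × 1.327 × 3.039 = 0.95938
Highest is cycle (1) at 1.0622 (>1, arbitrage).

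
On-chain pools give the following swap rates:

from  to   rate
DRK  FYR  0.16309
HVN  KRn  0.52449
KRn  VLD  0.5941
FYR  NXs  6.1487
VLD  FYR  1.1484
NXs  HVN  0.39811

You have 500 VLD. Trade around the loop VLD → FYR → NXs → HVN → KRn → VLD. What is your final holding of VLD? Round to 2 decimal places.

500 VLD × 1.1484 = 574.2 FYR
574.2 FYR × 6.1487 = 3530.58354 NXs
3530.58354 NXs × 0.39811 = 1405.5606131094 HVN
1405.5606131094 HVN × 0.52449 = 737.202485969749206 KRn
737.202485969749206 KRn × 0.5941 = 437.9719969146280032846 VLD

437.97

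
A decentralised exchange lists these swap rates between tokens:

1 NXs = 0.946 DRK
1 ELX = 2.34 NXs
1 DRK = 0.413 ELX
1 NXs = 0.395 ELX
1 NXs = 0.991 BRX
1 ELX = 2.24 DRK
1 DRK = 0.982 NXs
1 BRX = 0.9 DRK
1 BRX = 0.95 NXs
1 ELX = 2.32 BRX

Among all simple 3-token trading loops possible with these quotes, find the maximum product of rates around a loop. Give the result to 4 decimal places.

0.9142

NXs→DRK→ELX→NXs: 0.946 × 0.413 × 2.34 = 0.91423
NXs→BRX→DRK→NXs: 0.991 × 0.9 × 0.982 = 0.87585
NXs→ELX→BRX→NXs: 0.395 × 2.32 × 0.95 = 0.87058
NXs→ELX→DRK→NXs: 0.395 × 2.24 × 0.982 = 0.86887
BRX→DRK→ELX→BRX: 0.9 × 0.413 × 2.32 = 0.86234
Maximum is NXs→DRK→ELX→NXs at 0.9142; no arbitrage — every cycle loses value.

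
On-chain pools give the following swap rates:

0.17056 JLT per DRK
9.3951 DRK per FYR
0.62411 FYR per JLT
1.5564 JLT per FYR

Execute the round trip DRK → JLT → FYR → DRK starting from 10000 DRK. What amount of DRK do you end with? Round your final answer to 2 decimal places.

10000 DRK × 0.17056 = 1705.6 JLT
1705.6 JLT × 0.62411 = 1064.482016 FYR
1064.482016 FYR × 9.3951 = 10000.9149885216 DRK

10000.91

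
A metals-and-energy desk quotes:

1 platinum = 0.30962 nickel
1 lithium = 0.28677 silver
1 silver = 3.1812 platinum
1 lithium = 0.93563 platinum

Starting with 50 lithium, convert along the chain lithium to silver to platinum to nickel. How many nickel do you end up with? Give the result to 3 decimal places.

50 lithium × 0.28677 = 14.3385 silver
14.3385 silver × 3.1812 = 45.6136362 platinum
45.6136362 platinum × 0.30962 = 14.122894040244 nickel

14.123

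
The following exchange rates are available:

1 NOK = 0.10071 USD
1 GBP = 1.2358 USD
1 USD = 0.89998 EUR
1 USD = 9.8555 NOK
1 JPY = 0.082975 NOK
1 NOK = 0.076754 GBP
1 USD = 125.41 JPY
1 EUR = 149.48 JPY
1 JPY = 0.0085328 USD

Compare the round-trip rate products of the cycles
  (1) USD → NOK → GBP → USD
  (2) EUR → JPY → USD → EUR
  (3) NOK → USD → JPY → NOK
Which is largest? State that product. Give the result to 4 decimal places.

1.1479

(1) 9.8555 × 0.076754 × 1.2358 = 0.93482
(2) 149.48 × 0.0085328 × 0.89998 = 1.14791
(3) 0.10071 × 125.41 × 0.082975 = 1.04798
Highest is cycle (2) at 1.1479 (>1, arbitrage).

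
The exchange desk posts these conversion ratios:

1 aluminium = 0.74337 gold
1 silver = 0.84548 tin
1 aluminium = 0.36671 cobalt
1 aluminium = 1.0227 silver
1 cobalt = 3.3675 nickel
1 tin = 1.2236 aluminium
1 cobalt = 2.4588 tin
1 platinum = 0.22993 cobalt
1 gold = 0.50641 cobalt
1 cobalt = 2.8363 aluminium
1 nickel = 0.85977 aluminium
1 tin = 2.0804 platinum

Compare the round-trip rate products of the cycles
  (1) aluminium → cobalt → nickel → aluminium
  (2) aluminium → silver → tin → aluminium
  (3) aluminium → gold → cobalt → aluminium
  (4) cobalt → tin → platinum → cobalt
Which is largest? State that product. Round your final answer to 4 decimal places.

(1) 0.36671 × 3.3675 × 0.85977 = 1.06173
(2) 1.0227 × 0.84548 × 1.2236 = 1.05801
(3) 0.74337 × 0.50641 × 2.8363 = 1.06773
(4) 2.4588 × 2.0804 × 0.22993 = 1.17616
Highest is cycle (4) at 1.1762 (>1, arbitrage).

1.1762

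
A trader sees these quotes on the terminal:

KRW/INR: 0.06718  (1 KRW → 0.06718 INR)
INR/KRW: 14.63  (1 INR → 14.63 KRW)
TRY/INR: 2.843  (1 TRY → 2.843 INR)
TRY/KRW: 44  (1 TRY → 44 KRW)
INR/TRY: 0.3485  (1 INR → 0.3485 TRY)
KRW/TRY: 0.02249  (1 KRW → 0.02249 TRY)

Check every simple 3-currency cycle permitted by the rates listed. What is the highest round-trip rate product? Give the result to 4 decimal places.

1.0301

KRW→INR→TRY→KRW: 0.06718 × 0.3485 × 44 = 1.03014
KRW→TRY→INR→KRW: 0.02249 × 2.843 × 14.63 = 0.93543
Maximum is KRW→INR→TRY→KRW at 1.0301; arbitrage exists.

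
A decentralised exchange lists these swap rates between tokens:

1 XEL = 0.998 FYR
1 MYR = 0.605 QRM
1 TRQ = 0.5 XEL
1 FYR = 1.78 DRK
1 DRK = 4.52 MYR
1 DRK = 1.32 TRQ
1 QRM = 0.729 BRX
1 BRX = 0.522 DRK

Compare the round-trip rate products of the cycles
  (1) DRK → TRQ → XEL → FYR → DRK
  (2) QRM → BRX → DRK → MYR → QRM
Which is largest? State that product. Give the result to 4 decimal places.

(1) 1.32 × 0.5 × 0.998 × 1.78 = 1.17245
(2) 0.729 × 0.522 × 4.52 × 0.605 = 1.04062
Highest is cycle (1) at 1.1725 (>1, arbitrage).

1.1725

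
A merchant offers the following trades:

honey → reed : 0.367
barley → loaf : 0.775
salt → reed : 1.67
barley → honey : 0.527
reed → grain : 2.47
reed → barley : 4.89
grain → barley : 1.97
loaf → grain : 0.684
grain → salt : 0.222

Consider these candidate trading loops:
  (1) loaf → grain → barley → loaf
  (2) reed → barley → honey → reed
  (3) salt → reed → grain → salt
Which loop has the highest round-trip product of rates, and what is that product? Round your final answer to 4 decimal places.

1.0443

(1) 0.684 × 1.97 × 0.775 = 1.04430
(2) 4.89 × 0.527 × 0.367 = 0.94577
(3) 1.67 × 2.47 × 0.222 = 0.91573
Highest is cycle (1) at 1.0443 (>1, arbitrage).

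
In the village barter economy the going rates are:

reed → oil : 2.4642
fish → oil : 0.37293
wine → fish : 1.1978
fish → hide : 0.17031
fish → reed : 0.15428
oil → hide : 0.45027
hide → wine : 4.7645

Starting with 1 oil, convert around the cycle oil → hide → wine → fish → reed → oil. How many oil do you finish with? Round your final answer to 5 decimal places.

0.97692

1 oil × 0.45027 = 0.45027 hide
0.45027 hide × 4.7645 = 2.145311415 wine
2.145311415 wine × 1.1978 = 2.569654012887 fish
2.569654012887 fish × 0.15428 = 0.39644622110820636 reed
0.39644622110820636 reed × 2.4642 = 0.976922778054842112312 oil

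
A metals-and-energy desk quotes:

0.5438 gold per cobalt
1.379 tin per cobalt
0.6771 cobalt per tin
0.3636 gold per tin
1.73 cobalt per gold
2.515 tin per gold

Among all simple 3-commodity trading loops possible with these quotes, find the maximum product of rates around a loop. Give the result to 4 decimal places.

gold→tin→cobalt→gold: 2.515 × 0.6771 × 0.5438 = 0.92604
gold→cobalt→tin→gold: 1.73 × 1.379 × 0.3636 = 0.86743
Maximum is gold→tin→cobalt→gold at 0.9260; no arbitrage — every cycle loses value.

0.9260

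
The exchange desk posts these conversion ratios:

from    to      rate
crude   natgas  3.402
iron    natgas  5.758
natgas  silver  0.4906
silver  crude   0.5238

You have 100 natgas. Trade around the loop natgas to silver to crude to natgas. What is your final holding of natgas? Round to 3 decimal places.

100 natgas × 0.4906 = 49.06 silver
49.06 silver × 0.5238 = 25.697628 crude
25.697628 crude × 3.402 = 87.423330456 natgas

87.423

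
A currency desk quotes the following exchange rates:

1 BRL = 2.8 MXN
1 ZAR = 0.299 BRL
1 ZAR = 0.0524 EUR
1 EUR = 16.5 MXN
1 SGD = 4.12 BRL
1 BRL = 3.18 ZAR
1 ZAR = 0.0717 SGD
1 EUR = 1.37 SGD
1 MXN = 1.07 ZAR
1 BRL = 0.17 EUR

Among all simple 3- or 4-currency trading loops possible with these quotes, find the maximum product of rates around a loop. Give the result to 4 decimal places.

SGD→BRL→EUR→SGD: 4.12 × 0.17 × 1.37 = 0.95955
SGD→BRL→ZAR→EUR→SGD: 4.12 × 3.18 × 0.0524 × 1.37 = 0.94054
SGD→BRL→ZAR→SGD: 4.12 × 3.18 × 0.0717 = 0.93938
MXN→ZAR→EUR→MXN: 1.07 × 0.0524 × 16.5 = 0.92512
MXN→ZAR→BRL→EUR→MXN: 1.07 × 0.299 × 0.17 × 16.5 = 0.89740
MXN→ZAR→BRL→MXN: 1.07 × 0.299 × 2.8 = 0.89580
SGD→BRL→MXN→ZAR→SGD: 4.12 × 2.8 × 1.07 × 0.0717 = 0.88503
Maximum is SGD→BRL→EUR→SGD at 0.9595; no arbitrage — every cycle loses value.

0.9595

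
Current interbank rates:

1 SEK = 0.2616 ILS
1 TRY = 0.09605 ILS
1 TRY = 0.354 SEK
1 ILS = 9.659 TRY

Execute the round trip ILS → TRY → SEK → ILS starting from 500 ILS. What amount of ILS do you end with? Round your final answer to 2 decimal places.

500 ILS × 9.659 = 4829.5 TRY
4829.5 TRY × 0.354 = 1709.643 SEK
1709.643 SEK × 0.2616 = 447.2426088 ILS

447.24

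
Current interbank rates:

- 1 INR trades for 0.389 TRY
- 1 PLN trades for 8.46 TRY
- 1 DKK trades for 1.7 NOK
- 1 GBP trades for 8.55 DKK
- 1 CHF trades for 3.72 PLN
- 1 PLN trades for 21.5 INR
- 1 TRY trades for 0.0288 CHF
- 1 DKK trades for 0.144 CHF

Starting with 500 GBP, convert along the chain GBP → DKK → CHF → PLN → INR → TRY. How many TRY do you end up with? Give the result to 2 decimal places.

500 GBP × 8.55 = 4275 DKK
4275 DKK × 0.144 = 615.6 CHF
615.6 CHF × 3.72 = 2290.032 PLN
2290.032 PLN × 21.5 = 49235.688 INR
49235.688 INR × 0.389 = 19152.682632 TRY

19152.68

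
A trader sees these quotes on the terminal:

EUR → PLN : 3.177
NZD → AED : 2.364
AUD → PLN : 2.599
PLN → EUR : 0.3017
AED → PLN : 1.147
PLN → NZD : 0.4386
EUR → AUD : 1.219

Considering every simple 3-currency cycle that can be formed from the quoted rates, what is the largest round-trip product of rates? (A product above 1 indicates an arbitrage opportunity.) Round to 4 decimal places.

1.1893

PLN→NZD→AED→PLN: 0.4386 × 2.364 × 1.147 = 1.18927
PLN→EUR→AUD→PLN: 0.3017 × 1.219 × 2.599 = 0.95584
Maximum is PLN→NZD→AED→PLN at 1.1893; arbitrage exists.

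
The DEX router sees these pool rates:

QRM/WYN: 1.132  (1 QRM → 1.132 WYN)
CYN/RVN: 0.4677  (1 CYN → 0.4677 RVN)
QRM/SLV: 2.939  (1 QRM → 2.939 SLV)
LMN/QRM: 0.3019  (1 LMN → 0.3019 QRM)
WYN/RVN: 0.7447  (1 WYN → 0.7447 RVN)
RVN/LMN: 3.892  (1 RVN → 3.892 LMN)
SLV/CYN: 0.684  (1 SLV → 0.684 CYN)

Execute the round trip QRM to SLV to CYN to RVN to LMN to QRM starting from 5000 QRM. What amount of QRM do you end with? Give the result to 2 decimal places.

5523.69

5000 QRM × 2.939 = 14695 SLV
14695 SLV × 0.684 = 10051.38 CYN
10051.38 CYN × 0.4677 = 4701.030426 RVN
4701.030426 RVN × 3.892 = 18296.410417992 LMN
18296.410417992 LMN × 0.3019 = 5523.6863051917848 QRM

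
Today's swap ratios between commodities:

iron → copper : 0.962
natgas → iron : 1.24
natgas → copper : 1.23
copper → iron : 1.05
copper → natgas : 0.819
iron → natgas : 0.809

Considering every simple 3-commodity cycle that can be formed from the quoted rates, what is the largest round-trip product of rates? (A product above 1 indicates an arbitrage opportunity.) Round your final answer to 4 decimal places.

1.0448

copper→iron→natgas→copper: 1.05 × 0.809 × 1.23 = 1.04482
copper→natgas→iron→copper: 0.819 × 1.24 × 0.962 = 0.97697
Maximum is copper→iron→natgas→copper at 1.0448; arbitrage exists.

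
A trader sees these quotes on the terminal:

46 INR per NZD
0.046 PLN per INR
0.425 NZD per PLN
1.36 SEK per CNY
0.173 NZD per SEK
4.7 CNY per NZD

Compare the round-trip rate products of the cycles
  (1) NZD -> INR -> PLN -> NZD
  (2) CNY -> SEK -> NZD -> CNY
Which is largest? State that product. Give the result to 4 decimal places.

1.1058

(1) 46 × 0.046 × 0.425 = 0.89930
(2) 1.36 × 0.173 × 4.7 = 1.10582
Highest is cycle (2) at 1.1058 (>1, arbitrage).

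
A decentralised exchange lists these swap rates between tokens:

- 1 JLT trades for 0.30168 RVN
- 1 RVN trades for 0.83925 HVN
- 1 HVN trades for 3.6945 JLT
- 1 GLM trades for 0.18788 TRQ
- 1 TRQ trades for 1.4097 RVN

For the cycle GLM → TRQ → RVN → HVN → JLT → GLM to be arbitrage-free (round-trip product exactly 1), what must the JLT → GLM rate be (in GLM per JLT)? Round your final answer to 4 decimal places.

Known legs of the cycle: 0.18788 × 1.4097 × 0.83925 × 3.6945 = 0.8212100810583285
For no arbitrage the full-cycle product must be 1, so the missing rate is 1 / 0.8212100810583285 ≈ 1.217715.

1.2177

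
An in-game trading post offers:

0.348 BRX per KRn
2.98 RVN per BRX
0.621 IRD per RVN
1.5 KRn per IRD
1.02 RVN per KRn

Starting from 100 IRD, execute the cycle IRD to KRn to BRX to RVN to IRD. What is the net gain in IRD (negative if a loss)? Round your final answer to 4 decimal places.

-3.3997

100 IRD × 1.5 = 150 KRn
150 KRn × 0.348 = 52.2 BRX
52.2 BRX × 2.98 = 155.556 RVN
155.556 RVN × 0.621 = 96.600276 IRD
Net change: 96.600276 − 100 = -3.399724 IRD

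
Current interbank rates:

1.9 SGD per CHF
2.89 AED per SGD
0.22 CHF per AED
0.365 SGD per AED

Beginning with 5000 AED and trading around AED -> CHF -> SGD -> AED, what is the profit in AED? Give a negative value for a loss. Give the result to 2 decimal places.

5000 AED × 0.22 = 1100 CHF
1100 CHF × 1.9 = 2090 SGD
2090 SGD × 2.89 = 6040.1 AED
Net change: 6040.1 − 5000 = 1040.1 AED

1040.10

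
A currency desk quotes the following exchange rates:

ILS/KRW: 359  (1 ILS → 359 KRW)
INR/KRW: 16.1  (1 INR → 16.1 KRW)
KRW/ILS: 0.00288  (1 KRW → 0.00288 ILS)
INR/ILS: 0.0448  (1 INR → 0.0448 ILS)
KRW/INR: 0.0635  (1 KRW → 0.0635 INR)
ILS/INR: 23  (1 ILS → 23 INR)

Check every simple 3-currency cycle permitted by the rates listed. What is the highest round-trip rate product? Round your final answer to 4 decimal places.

ILS→INR→KRW→ILS: 23 × 16.1 × 0.00288 = 1.06646
ILS→KRW→INR→ILS: 359 × 0.0635 × 0.0448 = 1.02128
Maximum is ILS→INR→KRW→ILS at 1.0665; arbitrage exists.

1.0665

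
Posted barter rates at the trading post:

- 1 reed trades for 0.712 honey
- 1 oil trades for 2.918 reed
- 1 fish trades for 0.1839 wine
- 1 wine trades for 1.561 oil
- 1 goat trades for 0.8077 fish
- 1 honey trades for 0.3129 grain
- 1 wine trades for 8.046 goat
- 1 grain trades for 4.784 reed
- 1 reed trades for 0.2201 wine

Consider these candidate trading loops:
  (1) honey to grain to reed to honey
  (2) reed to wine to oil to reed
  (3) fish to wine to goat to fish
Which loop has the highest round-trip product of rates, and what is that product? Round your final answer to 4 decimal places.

(1) 0.3129 × 4.784 × 0.712 = 1.06580
(2) 0.2201 × 1.561 × 2.918 = 1.00256
(3) 0.1839 × 8.046 × 0.8077 = 1.19512
Highest is cycle (3) at 1.1951 (>1, arbitrage).

1.1951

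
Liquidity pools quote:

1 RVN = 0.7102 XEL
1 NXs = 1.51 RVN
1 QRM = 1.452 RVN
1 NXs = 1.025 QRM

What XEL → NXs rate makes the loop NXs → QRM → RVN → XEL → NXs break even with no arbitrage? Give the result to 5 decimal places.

0.94608

Known legs of the cycle: 1.025 × 1.452 × 0.7102 = 1.05699066
For no arbitrage the full-cycle product must be 1, so the missing rate is 1 / 1.05699066 ≈ 0.9460822.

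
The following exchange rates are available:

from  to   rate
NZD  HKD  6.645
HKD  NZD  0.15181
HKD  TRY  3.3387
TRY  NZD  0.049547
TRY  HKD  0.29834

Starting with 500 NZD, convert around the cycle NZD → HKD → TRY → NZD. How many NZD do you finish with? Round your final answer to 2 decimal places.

500 NZD × 6.645 = 3322.5 HKD
3322.5 HKD × 3.3387 = 11092.83075 TRY
11092.83075 TRY × 0.049547 = 549.61648517025 NZD

549.62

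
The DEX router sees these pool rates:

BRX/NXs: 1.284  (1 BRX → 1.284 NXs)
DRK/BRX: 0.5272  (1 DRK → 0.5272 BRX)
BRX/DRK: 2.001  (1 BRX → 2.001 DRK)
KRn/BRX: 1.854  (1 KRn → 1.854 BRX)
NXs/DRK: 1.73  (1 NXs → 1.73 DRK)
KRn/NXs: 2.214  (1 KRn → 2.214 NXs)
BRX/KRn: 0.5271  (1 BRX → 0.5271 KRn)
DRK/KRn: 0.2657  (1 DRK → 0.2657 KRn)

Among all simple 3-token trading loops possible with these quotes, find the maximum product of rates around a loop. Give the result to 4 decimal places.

DRK→BRX→NXs→DRK: 0.5272 × 1.284 × 1.73 = 1.17108
KRn→NXs→DRK→KRn: 2.214 × 1.73 × 0.2657 = 1.01769
KRn→BRX→DRK→KRn: 1.854 × 2.001 × 0.2657 = 0.98571
Maximum is DRK→BRX→NXs→DRK at 1.1711; arbitrage exists.

1.1711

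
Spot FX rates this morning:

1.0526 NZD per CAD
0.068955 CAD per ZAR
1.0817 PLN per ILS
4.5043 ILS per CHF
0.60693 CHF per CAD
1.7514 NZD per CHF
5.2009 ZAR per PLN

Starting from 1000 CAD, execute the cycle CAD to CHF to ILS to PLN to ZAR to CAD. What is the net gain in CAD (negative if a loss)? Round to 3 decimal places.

1000 CAD × 0.60693 = 606.93 CHF
606.93 CHF × 4.5043 = 2733.794799 ILS
2733.794799 ILS × 1.0817 = 2957.1458340783 PLN
2957.1458340783 PLN × 5.2009 = 15379.81976845783047 ZAR
15379.81976845783047 ZAR × 0.068955 = 1060.51547213400970005885 CAD
Net change: 1060.51547213400970005885 − 1000 = 60.51547213400970005885 CAD

60.515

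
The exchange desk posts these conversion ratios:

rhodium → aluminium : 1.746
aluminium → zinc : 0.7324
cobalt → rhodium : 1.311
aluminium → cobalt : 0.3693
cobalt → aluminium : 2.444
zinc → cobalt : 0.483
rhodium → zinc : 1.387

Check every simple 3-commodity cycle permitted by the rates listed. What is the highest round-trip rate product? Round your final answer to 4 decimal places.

rhodium→zinc→cobalt→rhodium: 1.387 × 0.483 × 1.311 = 0.87827
cobalt→aluminium→zinc→cobalt: 2.444 × 0.7324 × 0.483 = 0.86456
rhodium→aluminium→cobalt→rhodium: 1.746 × 0.3693 × 1.311 = 0.84533
Maximum is rhodium→zinc→cobalt→rhodium at 0.8783; no arbitrage — every cycle loses value.

0.8783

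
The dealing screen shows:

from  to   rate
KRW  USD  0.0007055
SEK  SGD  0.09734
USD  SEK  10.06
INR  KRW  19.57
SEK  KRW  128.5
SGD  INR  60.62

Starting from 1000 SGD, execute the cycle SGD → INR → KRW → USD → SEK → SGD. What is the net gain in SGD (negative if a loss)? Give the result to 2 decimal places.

1000 SGD × 60.62 = 60620 INR
60620 INR × 19.57 = 1186333.4 KRW
1186333.4 KRW × 0.0007055 = 836.9582137 USD
836.9582137 USD × 10.06 = 8419.799629822 SEK
8419.799629822 SEK × 0.09734 = 819.58329596687348 SGD
Net change: 819.58329596687348 − 1000 = -180.41670403312652 SGD

-180.42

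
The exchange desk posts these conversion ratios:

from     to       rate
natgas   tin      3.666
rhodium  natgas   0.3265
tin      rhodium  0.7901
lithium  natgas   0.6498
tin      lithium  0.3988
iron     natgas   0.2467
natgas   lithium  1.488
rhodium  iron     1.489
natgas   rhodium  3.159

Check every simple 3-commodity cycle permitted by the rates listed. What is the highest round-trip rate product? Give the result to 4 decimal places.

natgas→rhodium→iron→natgas: 3.159 × 1.489 × 0.2467 = 1.16042
lithium→natgas→tin→lithium: 0.6498 × 3.666 × 0.3988 = 0.95001
natgas→tin→rhodium→natgas: 3.666 × 0.7901 × 0.3265 = 0.94571
Maximum is natgas→rhodium→iron→natgas at 1.1604; arbitrage exists.

1.1604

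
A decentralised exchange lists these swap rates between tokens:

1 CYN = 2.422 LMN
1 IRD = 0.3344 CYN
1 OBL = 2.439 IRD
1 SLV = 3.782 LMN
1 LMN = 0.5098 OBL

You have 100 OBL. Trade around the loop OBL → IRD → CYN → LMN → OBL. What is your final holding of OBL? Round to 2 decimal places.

100 OBL × 2.439 = 243.9 IRD
243.9 IRD × 0.3344 = 81.56016 CYN
81.56016 CYN × 2.422 = 197.53870752 LMN
197.53870752 LMN × 0.5098 = 100.705233093696 OBL

100.71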